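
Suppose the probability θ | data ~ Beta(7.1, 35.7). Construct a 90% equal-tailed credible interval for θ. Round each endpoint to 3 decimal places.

Posterior: Beta(7.1, 35.7).
Equal-tailed 90% interval: the 0.05 and 0.95 quantiles of Beta(7.1, 35.7).
Posterior mean ≈ 0.166, SD ≈ 0.056; a Normal approximation gives roughly [0.073, 0.258].
Exact: F⁻¹(0.05) = 0.083; F⁻¹(0.95) = 0.267.

[0.083, 0.267]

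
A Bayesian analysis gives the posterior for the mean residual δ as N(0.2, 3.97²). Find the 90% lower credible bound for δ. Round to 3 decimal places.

Need L with P(δ ≥ L) = 0.90: L = 0.2 − z_{0.1}·3.97.
z = 1.282; L = 0.2 − 1.282 × 3.97 = -4.888.

-4.888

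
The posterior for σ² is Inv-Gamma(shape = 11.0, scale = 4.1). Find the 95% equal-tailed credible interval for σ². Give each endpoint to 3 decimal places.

[0.223, 0.747]

Inverse-Gamma(11.0, 4.1) quantiles: F⁻¹(0.025) and F⁻¹(0.975).
Equivalently, 1/σ² ~ Gamma(11.0, rate = 4.1); invert its 0.975 and 0.025 quantiles.
Posterior mean ≈ 0.410, SD ≈ 0.137; a Normal approximation gives roughly [0.142, 0.678].
Exact: lower = 0.223; upper = 0.747.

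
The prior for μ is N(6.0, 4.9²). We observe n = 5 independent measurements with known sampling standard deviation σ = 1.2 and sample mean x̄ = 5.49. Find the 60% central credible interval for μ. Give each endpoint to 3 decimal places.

Posterior precision = 1/4.9² + 5/1.2² = 0.0416 + 3.4722 = 3.5139, so posterior SD = 0.5335.
Posterior mean = (6.0/4.9² + 5·5.49/1.2²) / 3.5139 = 5.4960.
Interval: 5.4960 ± 0.842 × 0.5335 → [5.047, 5.945].

[5.047, 5.945]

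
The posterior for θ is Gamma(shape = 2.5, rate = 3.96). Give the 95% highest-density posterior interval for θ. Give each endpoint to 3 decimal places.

The posterior is unimodal and skewed, so the HPD interval has equal density at both endpoints and is the shortest 95% interval.
Solving f(0.037) = f(1.413) with F(1.413) − F(0.037) = 0.95 gives [0.037, 1.413].
For comparison, the equal-tailed interval is [0.105, 1.620]; the HPD is narrower and shifted toward the mode.

[0.037, 1.413]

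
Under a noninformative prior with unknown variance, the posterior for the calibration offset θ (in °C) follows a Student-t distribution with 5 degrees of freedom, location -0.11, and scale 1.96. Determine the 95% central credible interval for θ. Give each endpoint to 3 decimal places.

[-5.148, 4.928]

The t_5 distribution is symmetric; the 95% interval is -0.11 ± t·1.96 with t_{0.975,5} = 2.571.
Half-width: 2.571 × 1.96 = 5.038.
-0.11 − 5.038 = -5.148; -0.11 + 5.038 = 4.928.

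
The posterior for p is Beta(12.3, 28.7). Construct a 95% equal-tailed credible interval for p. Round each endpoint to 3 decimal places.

[0.172, 0.447]

Posterior: Beta(12.3, 28.7).
Equal-tailed 95% interval: the 0.025 and 0.975 quantiles of Beta(12.3, 28.7).
Posterior mean ≈ 0.300, SD ≈ 0.071; a Normal approximation gives roughly [0.161, 0.439].
Exact: F⁻¹(0.025) = 0.172; F⁻¹(0.975) = 0.447.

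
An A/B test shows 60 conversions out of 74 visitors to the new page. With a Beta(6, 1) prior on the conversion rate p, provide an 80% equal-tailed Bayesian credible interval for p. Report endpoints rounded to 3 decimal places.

[0.758, 0.868]

Posterior: Beta(6+60, 1+14) = Beta(66, 15).
Equal-tailed 80% interval: the 0.1 and 0.9 quantiles of Beta(66, 15).
Posterior mean ≈ 0.815, SD ≈ 0.043; a Normal approximation gives roughly [0.760, 0.870].
Exact: F⁻¹(0.1) = 0.758; F⁻¹(0.9) = 0.868.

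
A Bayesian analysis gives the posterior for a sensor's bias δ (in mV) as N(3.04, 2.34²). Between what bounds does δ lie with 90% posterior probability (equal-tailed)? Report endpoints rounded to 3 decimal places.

The posterior is symmetric, so the 90% equal-tailed interval is δ = 3.04 ± z·2.34 with z = 1.645.
Half-width: 1.645 × 2.34 = 3.849.
3.04 − 3.849 = -0.809; 3.04 + 3.849 = 6.889.

[-0.809, 6.889]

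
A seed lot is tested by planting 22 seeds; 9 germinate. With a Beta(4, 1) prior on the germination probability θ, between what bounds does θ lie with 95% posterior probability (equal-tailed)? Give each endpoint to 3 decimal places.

[0.299, 0.666]

Posterior: Beta(4+9, 1+13) = Beta(13, 14).
Equal-tailed 95% interval: the 0.025 and 0.975 quantiles of Beta(13, 14).
Posterior mean ≈ 0.481, SD ≈ 0.094; a Normal approximation gives roughly [0.296, 0.667].
Exact: F⁻¹(0.025) = 0.299; F⁻¹(0.975) = 0.666.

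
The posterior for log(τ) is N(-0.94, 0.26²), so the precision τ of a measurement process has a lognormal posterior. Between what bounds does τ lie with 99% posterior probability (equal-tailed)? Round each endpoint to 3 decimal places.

On the log scale the 99% interval is -0.94 ± 2.576 × 0.26 = [-1.6097, -0.2703].
Exponentiate: [e^-1.6097, e^-0.2703] = [0.200, 0.763].

[0.200, 0.763]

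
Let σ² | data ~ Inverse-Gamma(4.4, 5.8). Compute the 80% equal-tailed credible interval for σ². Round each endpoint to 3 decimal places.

Inverse-Gamma(4.4, 5.8) quantiles: F⁻¹(0.1) and F⁻¹(0.9).
Equivalently, 1/σ² ~ Gamma(4.4, rate = 5.8); invert its 0.9 and 0.1 quantiles.
Posterior mean ≈ 1.706, SD ≈ 1.101; a Normal approximation gives roughly [0.295, 3.117].
Exact: lower = 0.804; upper = 2.878.

[0.804, 2.878]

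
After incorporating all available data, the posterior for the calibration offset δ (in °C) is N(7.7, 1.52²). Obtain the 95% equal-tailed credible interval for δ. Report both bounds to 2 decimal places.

[4.72, 10.68]

The posterior is symmetric, so the 95% equal-tailed interval is δ = 7.7 ± z·1.52 with z = 1.960.
Half-width: 1.960 × 1.52 = 2.98.
7.7 − 2.98 = 4.72; 7.7 + 2.98 = 10.68.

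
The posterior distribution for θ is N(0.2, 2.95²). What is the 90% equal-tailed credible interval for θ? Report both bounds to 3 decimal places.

The posterior is symmetric, so the 90% equal-tailed interval is θ = 0.2 ± z·2.95 with z = 1.645.
Half-width: 1.645 × 2.95 = 4.852.
0.2 − 4.852 = -4.652; 0.2 + 4.852 = 5.052.

[-4.652, 5.052]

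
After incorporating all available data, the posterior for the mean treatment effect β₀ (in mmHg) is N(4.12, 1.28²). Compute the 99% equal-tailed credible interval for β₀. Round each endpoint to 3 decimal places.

[0.823, 7.417]

The posterior is symmetric, so the 99% equal-tailed interval is β₀ = 4.12 ± z·1.28 with z = 2.576.
Half-width: 2.576 × 1.28 = 3.297.
4.12 − 3.297 = 0.823; 4.12 + 3.297 = 7.417.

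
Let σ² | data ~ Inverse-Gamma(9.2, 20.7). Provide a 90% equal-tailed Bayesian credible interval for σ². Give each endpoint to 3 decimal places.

Inverse-Gamma(9.2, 20.7) quantiles: F⁻¹(0.05) and F⁻¹(0.95).
Equivalently, 1/σ² ~ Gamma(9.2, rate = 20.7); invert its 0.95 and 0.05 quantiles.
Posterior mean ≈ 2.524, SD ≈ 0.941; a Normal approximation gives roughly [0.977, 4.072].
Exact: lower = 1.409; upper = 4.277.

[1.409, 4.277]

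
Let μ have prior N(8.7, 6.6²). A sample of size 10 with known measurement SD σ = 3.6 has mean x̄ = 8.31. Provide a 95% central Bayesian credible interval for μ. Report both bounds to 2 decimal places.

[6.12, 10.52]

Posterior precision = 1/6.6² + 10/3.6² = 0.0230 + 0.7716 = 0.7946, so posterior SD = 1.1219.
Posterior mean = (8.7/6.6² + 10·8.31/3.6²) / 0.7946 = 8.3213.
Interval: 8.3213 ± 1.960 × 1.1219 → [6.12, 10.52].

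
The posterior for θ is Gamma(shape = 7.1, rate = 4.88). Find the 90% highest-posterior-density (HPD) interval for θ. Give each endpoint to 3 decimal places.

[0.584, 2.293]

The posterior is unimodal and skewed, so the HPD interval has equal density at both endpoints and is the shortest 90% interval.
Solving f(0.584) = f(2.293) with F(2.293) − F(0.584) = 0.90 gives [0.584, 2.293].
For comparison, the equal-tailed interval is [0.687, 2.454]; the HPD is narrower and shifted toward the mode.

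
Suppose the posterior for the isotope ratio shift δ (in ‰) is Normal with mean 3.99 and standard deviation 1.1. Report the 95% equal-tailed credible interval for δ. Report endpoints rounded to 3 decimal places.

[1.834, 6.146]

The posterior is symmetric, so the 95% equal-tailed interval is δ = 3.99 ± z·1.1 with z = 1.960.
Half-width: 1.960 × 1.1 = 2.156.
3.99 − 2.156 = 1.834; 3.99 + 2.156 = 6.146.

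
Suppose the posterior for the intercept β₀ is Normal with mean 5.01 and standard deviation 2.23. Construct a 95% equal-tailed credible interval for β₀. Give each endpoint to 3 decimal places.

The posterior is symmetric, so the 95% equal-tailed interval is β₀ = 5.01 ± z·2.23 with z = 1.960.
Half-width: 1.960 × 2.23 = 4.371.
5.01 − 4.371 = 0.639; 5.01 + 4.371 = 9.381.

[0.639, 9.381]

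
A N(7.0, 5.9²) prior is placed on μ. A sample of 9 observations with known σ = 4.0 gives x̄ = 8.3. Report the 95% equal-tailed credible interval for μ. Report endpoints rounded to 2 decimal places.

[5.69, 10.79]

Posterior precision = 1/5.9² + 9/4.0² = 0.0287 + 0.5625 = 0.5912, so posterior SD = 1.3005.
Posterior mean = (7.0/5.9² + 9·8.3/4.0²) / 0.5912 = 8.2368.
Interval: 8.2368 ± 1.960 × 1.3005 → [5.69, 10.79].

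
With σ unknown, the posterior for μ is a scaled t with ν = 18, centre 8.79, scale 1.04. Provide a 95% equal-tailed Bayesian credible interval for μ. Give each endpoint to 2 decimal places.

The t_18 distribution is symmetric; the 95% interval is 8.79 ± t·1.04 with t_{0.975,18} = 2.101.
Half-width: 2.101 × 1.04 = 2.18.
8.79 − 2.18 = 6.61; 8.79 + 2.18 = 10.97.

[6.61, 10.97]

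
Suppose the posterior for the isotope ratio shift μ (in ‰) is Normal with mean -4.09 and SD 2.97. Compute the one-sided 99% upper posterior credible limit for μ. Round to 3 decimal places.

2.819

Need U with P(μ ≤ U) = 0.99: U = -4.09 + z_{0.01}·2.97.
z = 2.326; U = -4.09 + 2.326 × 2.97 = 2.819.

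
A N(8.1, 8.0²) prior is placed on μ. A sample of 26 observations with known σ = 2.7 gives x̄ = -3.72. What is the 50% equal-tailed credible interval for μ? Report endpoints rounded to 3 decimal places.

Posterior precision = 1/8.0² + 26/2.7² = 0.0156 + 3.5665 = 3.5822, so posterior SD = 0.5284.
Posterior mean = (8.1/8.0² + 26·-3.72/2.7²) / 3.5822 = -3.6684.
Interval: -3.6684 ± 0.674 × 0.5284 → [-4.025, -3.312].

[-4.025, -3.312]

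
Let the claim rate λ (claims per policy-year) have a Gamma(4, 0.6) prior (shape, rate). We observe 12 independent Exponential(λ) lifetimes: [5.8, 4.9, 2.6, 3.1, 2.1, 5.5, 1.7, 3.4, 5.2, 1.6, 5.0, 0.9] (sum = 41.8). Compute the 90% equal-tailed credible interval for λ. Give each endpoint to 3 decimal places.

[0.237, 0.545]

Posterior: Gamma(4+12, 0.6+41.8) = Gamma(16, 42.4) (shape, rate).
Equal-tailed 90% interval: Gamma(16, 42.4) quantiles at 0.05 and 0.95.
Posterior mean ≈ 0.377, SD ≈ 0.094; a Normal approximation gives roughly [0.222, 0.533].
Exact: lower = 0.237; upper = 0.545.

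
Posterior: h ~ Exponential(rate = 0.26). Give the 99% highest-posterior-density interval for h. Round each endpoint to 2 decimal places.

[0.00, 17.71]

The exponential density is strictly decreasing on [0, ∞), so the HPD interval is anchored at 0: [0, q] with P(h ≤ q) = 0.99.
q = −ln(1 − 0.99) / 0.26 = 4.6052 / 0.26 = 17.71.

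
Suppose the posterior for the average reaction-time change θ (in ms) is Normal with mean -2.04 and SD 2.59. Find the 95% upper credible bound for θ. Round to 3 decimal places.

2.220

Need U with P(θ ≤ U) = 0.95: U = -2.04 + z_{0.05}·2.59.
z = 1.645; U = -2.04 + 1.645 × 2.59 = 2.220.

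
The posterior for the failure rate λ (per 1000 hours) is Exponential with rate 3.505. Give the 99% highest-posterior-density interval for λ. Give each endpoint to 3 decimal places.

The exponential density is strictly decreasing on [0, ∞), so the HPD interval is anchored at 0: [0, q] with P(λ ≤ q) = 0.99.
q = −ln(1 − 0.99) / 3.505 = 4.6052 / 3.505 = 1.314.

[0.000, 1.314]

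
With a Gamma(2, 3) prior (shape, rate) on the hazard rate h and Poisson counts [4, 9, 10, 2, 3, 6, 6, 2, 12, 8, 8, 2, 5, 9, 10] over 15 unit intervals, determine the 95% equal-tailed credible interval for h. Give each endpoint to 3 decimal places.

Posterior: Gamma(2+96, 3+15) = Gamma(98, 18) (shape, rate).
Equal-tailed 95% interval: Gamma(98, 18) quantiles at 0.025 and 0.975.
Posterior mean ≈ 5.444, SD ≈ 0.550; a Normal approximation gives roughly [4.367, 6.522].
Exact: lower = 4.420; upper = 6.574.

[4.420, 6.574]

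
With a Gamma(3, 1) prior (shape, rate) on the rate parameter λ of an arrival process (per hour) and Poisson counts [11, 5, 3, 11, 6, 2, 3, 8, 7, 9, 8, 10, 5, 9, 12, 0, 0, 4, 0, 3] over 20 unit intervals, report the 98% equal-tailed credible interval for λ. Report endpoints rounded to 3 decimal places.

[4.529, 6.945]

Posterior: Gamma(3+116, 1+20) = Gamma(119, 21) (shape, rate).
Equal-tailed 98% interval: Gamma(119, 21) quantiles at 0.01 and 0.99.
Posterior mean ≈ 5.667, SD ≈ 0.519; a Normal approximation gives roughly [4.458, 6.875].
Exact: lower = 4.529; upper = 6.945.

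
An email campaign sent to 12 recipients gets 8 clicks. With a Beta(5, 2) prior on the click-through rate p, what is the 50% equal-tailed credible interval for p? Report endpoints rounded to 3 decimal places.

Posterior: Beta(5+8, 2+4) = Beta(13, 6).
Equal-tailed 50% interval: the 0.25 and 0.75 quantiles of Beta(13, 6).
Posterior mean ≈ 0.684, SD ≈ 0.104; a Normal approximation gives roughly [0.614, 0.754].
Exact: F⁻¹(0.25) = 0.616; F⁻¹(0.75) = 0.760.

[0.616, 0.760]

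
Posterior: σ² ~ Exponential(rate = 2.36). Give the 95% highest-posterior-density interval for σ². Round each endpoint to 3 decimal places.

The exponential density is strictly decreasing on [0, ∞), so the HPD interval is anchored at 0: [0, q] with P(σ² ≤ q) = 0.95.
q = −ln(1 − 0.95) / 2.36 = 2.9957 / 2.36 = 1.269.

[0.000, 1.269]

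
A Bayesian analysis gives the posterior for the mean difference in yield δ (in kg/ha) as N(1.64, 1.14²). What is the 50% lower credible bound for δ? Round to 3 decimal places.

1.640

Need L with P(δ ≥ L) = 0.50: L = 1.64 − z_{0.5}·1.14.
z = 0.000; L = 1.64 − 0.000 × 1.14 = 1.640.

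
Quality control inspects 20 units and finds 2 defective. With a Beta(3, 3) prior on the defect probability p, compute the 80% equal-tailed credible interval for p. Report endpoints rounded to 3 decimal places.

Posterior: Beta(3+2, 3+18) = Beta(5, 21).
Equal-tailed 80% interval: the 0.1 and 0.9 quantiles of Beta(5, 21).
Posterior mean ≈ 0.192, SD ≈ 0.076; a Normal approximation gives roughly [0.095, 0.290].
Exact: F⁻¹(0.1) = 0.101; F⁻¹(0.9) = 0.295.

[0.101, 0.295]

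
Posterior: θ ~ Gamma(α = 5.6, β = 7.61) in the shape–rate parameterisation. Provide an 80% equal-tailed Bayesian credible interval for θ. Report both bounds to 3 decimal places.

Posterior: Gamma(shape 5.6, rate 7.61).
Equal-tailed 80% interval: Gamma(5.6, 7.61) quantiles at 0.1 and 0.9.
Posterior mean ≈ 0.736, SD ≈ 0.311; a Normal approximation gives roughly [0.337, 1.134].
Exact: lower = 0.376; upper = 1.152.

[0.376, 1.152]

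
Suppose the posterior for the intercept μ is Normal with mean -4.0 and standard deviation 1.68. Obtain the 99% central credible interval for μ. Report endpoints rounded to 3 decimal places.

[-8.327, 0.327]

The posterior is symmetric, so the 99% equal-tailed interval is μ = -4.0 ± z·1.68 with z = 2.576.
Half-width: 2.576 × 1.68 = 4.327.
-4.0 − 4.327 = -8.327; -4.0 + 4.327 = 0.327.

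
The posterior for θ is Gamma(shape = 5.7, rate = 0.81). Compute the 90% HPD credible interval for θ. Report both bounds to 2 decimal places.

[2.39, 11.50]

The posterior is unimodal and skewed, so the HPD interval has equal density at both endpoints and is the shortest 90% interval.
Solving f(2.39) = f(11.50) with F(11.50) − F(2.39) = 0.90 gives [2.39, 11.50].
For comparison, the equal-tailed interval is [2.98, 12.48]; the HPD is narrower and shifted toward the mode.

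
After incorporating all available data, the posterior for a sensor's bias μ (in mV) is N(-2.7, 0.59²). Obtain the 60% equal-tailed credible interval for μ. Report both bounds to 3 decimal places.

The posterior is symmetric, so the 60% equal-tailed interval is μ = -2.7 ± z·0.59 with z = 0.842.
Half-width: 0.842 × 0.59 = 0.497.
-2.7 − 0.497 = -3.197; -2.7 + 0.497 = -2.203.

[-3.197, -2.203]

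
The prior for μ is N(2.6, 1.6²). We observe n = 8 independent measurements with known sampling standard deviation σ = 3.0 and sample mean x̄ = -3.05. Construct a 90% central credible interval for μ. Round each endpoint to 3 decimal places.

[-2.779, 0.129]

Posterior precision = 1/1.6² + 8/3.0² = 0.3906 + 0.8889 = 1.2795, so posterior SD = 0.8841.
Posterior mean = (2.6/1.6² + 8·-3.05/3.0²) / 1.2795 = -1.3251.
Interval: -1.3251 ± 1.645 × 0.8841 → [-2.779, 0.129].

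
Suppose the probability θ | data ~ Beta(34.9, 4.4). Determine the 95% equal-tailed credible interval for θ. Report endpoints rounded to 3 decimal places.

[0.774, 0.965]

Posterior: Beta(34.9, 4.4).
Equal-tailed 95% interval: the 0.025 and 0.975 quantiles of Beta(34.9, 4.4).
Posterior mean ≈ 0.888, SD ≈ 0.050; a Normal approximation gives roughly [0.791, 0.985].
Exact: F⁻¹(0.025) = 0.774; F⁻¹(0.975) = 0.965.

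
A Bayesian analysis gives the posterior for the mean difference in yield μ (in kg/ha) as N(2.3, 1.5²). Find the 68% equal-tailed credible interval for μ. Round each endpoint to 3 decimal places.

[0.808, 3.792]

The posterior is symmetric, so the 68% equal-tailed interval is μ = 2.3 ± z·1.5 with z = 0.994.
Half-width: 0.994 × 1.5 = 1.492.
2.3 − 1.492 = 0.808; 2.3 + 1.492 = 3.792.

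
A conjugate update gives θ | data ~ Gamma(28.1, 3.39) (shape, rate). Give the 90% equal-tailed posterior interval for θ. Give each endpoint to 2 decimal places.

Posterior: Gamma(shape 28.1, rate 3.39).
Equal-tailed 90% interval: Gamma(28.1, 3.39) quantiles at 0.05 and 0.95.
Posterior mean ≈ 8.29, SD ≈ 1.56; a Normal approximation gives roughly [5.72, 10.86].
Exact: lower = 5.90; upper = 11.02.

[5.90, 11.02]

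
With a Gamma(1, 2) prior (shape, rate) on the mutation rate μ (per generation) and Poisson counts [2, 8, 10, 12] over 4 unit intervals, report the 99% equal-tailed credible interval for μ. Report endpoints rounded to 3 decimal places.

Posterior: Gamma(1+32, 2+4) = Gamma(33, 6) (shape, rate).
Equal-tailed 99% interval: Gamma(33, 6) quantiles at 0.005 and 0.995.
Posterior mean ≈ 5.500, SD ≈ 0.957; a Normal approximation gives roughly [3.034, 7.966].
Exact: lower = 3.347; upper = 8.278.

[3.347, 8.278]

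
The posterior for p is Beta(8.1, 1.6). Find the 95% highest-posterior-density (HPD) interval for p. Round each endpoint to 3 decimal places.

The posterior is unimodal and skewed, so the HPD interval has equal density at both endpoints and is the shortest 95% interval.
Solving f(0.614) = f(0.999) with F(0.999) − F(0.614) = 0.95 gives [0.614, 0.999].
For comparison, the equal-tailed interval is [0.560, 0.985]; the HPD is narrower and shifted toward the mode.

[0.614, 0.999]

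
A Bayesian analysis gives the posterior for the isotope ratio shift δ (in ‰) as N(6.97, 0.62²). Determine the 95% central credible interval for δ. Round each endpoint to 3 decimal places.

[5.755, 8.185]

The posterior is symmetric, so the 95% equal-tailed interval is δ = 6.97 ± z·0.62 with z = 1.960.
Half-width: 1.960 × 0.62 = 1.215.
6.97 − 1.215 = 5.755; 6.97 + 1.215 = 8.185.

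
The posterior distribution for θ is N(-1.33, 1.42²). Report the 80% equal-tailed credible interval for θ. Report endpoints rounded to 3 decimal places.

[-3.150, 0.490]

The posterior is symmetric, so the 80% equal-tailed interval is θ = -1.33 ± z·1.42 with z = 1.282.
Half-width: 1.282 × 1.42 = 1.820.
-1.33 − 1.820 = -3.150; -1.33 + 1.820 = 0.490.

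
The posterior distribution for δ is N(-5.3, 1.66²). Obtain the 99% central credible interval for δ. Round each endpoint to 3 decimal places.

The posterior is symmetric, so the 99% equal-tailed interval is δ = -5.3 ± z·1.66 with z = 2.576.
Half-width: 2.576 × 1.66 = 4.276.
-5.3 − 4.276 = -9.576; -5.3 + 4.276 = -1.024.

[-9.576, -1.024]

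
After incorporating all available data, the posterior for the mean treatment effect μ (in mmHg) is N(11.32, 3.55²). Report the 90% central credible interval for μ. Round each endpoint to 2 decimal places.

[5.48, 17.16]

The posterior is symmetric, so the 90% equal-tailed interval is μ = 11.32 ± z·3.55 with z = 1.645.
Half-width: 1.645 × 3.55 = 5.84.
11.32 − 5.84 = 5.48; 11.32 + 5.84 = 17.16.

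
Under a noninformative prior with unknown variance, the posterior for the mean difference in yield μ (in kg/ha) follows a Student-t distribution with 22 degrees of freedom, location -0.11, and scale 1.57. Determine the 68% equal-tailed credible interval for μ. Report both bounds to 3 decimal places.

The t_22 distribution is symmetric; the 68% interval is -0.11 ± t·1.57 with t_{0.84,22} = 1.017.
Half-width: 1.017 × 1.57 = 1.597.
-0.11 − 1.597 = -1.707; -0.11 + 1.597 = 1.487.

[-1.707, 1.487]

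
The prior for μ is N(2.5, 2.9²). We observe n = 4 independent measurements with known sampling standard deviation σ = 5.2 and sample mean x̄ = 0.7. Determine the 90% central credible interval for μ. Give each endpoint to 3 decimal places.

Posterior precision = 1/2.9² + 4/5.2² = 0.1189 + 0.1479 = 0.2668, so posterior SD = 1.9359.
Posterior mean = (2.5/2.9² + 4·0.7/5.2²) / 0.2668 = 1.5021.
Interval: 1.5021 ± 1.645 × 1.9359 → [-1.682, 4.686].

[-1.682, 4.686]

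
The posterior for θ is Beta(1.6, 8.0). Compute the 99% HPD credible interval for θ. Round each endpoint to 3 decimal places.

The posterior is unimodal and skewed, so the HPD interval has equal density at both endpoints and is the shortest 99% interval.
Solving f(0.000) = f(0.508) with F(0.508) − F(0.000) = 0.99 gives [0.000, 0.508].
For comparison, the equal-tailed interval is [0.006, 0.551]; the HPD is narrower and shifted toward the mode.

[0.000, 0.508]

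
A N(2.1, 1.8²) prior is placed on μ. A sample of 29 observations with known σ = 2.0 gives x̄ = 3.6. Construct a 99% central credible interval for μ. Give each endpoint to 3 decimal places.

[2.602, 4.476]

Posterior precision = 1/1.8² + 29/2.0² = 0.3086 + 7.2500 = 7.5586, so posterior SD = 0.3637.
Posterior mean = (2.1/1.8² + 29·3.6/2.0²) / 7.5586 = 3.5388.
Interval: 3.5388 ± 2.576 × 0.3637 → [2.602, 4.476].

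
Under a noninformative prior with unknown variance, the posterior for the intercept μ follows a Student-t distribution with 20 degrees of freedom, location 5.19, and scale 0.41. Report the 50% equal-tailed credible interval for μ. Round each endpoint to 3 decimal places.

The t_20 distribution is symmetric; the 50% interval is 5.19 ± t·0.41 with t_{0.75,20} = 0.687.
Half-width: 0.687 × 0.41 = 0.282.
5.19 − 0.282 = 4.908; 5.19 + 0.282 = 5.472.

[4.908, 5.472]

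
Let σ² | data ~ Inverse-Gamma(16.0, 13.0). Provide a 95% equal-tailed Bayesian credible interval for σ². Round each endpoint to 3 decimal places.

[0.525, 1.421]

Inverse-Gamma(16.0, 13.0) quantiles: F⁻¹(0.025) and F⁻¹(0.975).
Equivalently, 1/σ² ~ Gamma(16.0, rate = 13.0); invert its 0.975 and 0.025 quantiles.
Posterior mean ≈ 0.867, SD ≈ 0.232; a Normal approximation gives roughly [0.413, 1.321].
Exact: lower = 0.525; upper = 1.421.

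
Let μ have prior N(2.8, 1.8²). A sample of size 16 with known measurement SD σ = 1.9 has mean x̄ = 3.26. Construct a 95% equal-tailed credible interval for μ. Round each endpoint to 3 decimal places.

Posterior precision = 1/1.8² + 16/1.9² = 0.3086 + 4.4321 = 4.7408, so posterior SD = 0.4593.
Posterior mean = (2.8/1.8² + 16·3.26/1.9²) / 4.7408 = 3.2301.
Interval: 3.2301 ± 1.960 × 0.4593 → [2.330, 4.130].

[2.330, 4.130]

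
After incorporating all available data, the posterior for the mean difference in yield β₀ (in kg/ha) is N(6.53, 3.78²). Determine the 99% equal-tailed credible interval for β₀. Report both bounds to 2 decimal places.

The posterior is symmetric, so the 99% equal-tailed interval is β₀ = 6.53 ± z·3.78 with z = 2.576.
Half-width: 2.576 × 3.78 = 9.74.
6.53 − 9.74 = -3.21; 6.53 + 9.74 = 16.27.

[-3.21, 16.27]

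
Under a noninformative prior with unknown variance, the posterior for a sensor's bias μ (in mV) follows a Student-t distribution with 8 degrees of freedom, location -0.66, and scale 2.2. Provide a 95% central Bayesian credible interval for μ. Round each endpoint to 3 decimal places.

The t_8 distribution is symmetric; the 95% interval is -0.66 ± t·2.2 with t_{0.975,8} = 2.306.
Half-width: 2.306 × 2.2 = 5.073.
-0.66 − 5.073 = -5.733; -0.66 + 5.073 = 4.413.

[-5.733, 4.413]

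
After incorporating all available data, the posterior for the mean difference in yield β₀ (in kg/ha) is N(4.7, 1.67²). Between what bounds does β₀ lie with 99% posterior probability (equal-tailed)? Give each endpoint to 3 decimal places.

The posterior is symmetric, so the 99% equal-tailed interval is β₀ = 4.7 ± z·1.67 with z = 2.576.
Half-width: 2.576 × 1.67 = 4.302.
4.7 − 4.302 = 0.398; 4.7 + 4.302 = 9.002.

[0.398, 9.002]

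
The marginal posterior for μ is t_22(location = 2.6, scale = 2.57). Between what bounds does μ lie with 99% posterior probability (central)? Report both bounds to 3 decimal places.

The t_22 distribution is symmetric; the 99% interval is 2.6 ± t·2.57 with t_{0.995,22} = 2.819.
Half-width: 2.819 × 2.57 = 7.244.
2.6 − 7.244 = -4.644; 2.6 + 7.244 = 9.844.

[-4.644, 9.844]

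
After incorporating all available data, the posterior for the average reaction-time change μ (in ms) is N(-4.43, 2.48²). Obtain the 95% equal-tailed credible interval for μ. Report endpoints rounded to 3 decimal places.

[-9.291, 0.431]

The posterior is symmetric, so the 95% equal-tailed interval is μ = -4.43 ± z·2.48 with z = 1.960.
Half-width: 1.960 × 2.48 = 4.861.
-4.43 − 4.861 = -9.291; -4.43 + 4.861 = 0.431.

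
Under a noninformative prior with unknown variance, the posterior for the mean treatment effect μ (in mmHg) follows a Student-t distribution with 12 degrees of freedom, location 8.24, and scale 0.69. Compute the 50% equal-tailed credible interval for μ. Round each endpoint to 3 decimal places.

The t_12 distribution is symmetric; the 50% interval is 8.24 ± t·0.69 with t_{0.75,12} = 0.695.
Half-width: 0.695 × 0.69 = 0.480.
8.24 − 0.480 = 7.760; 8.24 + 0.480 = 8.720.

[7.760, 8.720]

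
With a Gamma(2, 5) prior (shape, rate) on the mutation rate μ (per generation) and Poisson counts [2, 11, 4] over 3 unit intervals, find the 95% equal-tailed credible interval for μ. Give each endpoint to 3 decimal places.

[1.430, 3.556]

Posterior: Gamma(2+17, 5+3) = Gamma(19, 8) (shape, rate).
Equal-tailed 95% interval: Gamma(19, 8) quantiles at 0.025 and 0.975.
Posterior mean ≈ 2.375, SD ≈ 0.545; a Normal approximation gives roughly [1.307, 3.443].
Exact: lower = 1.430; upper = 3.556.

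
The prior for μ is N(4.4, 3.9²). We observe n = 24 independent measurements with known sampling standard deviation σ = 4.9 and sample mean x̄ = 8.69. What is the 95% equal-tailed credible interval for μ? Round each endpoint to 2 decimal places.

[6.53, 10.32]

Posterior precision = 1/3.9² + 24/4.9² = 0.0657 + 0.9996 = 1.0653, so posterior SD = 0.9689.
Posterior mean = (4.4/3.9² + 24·8.69/4.9²) / 1.0653 = 8.4252.
Interval: 8.4252 ± 1.960 × 0.9689 → [6.53, 10.32].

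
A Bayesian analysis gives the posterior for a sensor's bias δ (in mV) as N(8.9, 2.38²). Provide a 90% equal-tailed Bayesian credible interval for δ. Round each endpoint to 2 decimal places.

[4.99, 12.81]

The posterior is symmetric, so the 90% equal-tailed interval is δ = 8.9 ± z·2.38 with z = 1.645.
Half-width: 1.645 × 2.38 = 3.91.
8.9 − 3.91 = 4.99; 8.9 + 3.91 = 12.81.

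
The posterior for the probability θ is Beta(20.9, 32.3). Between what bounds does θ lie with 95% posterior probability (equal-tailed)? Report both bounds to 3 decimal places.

Posterior: Beta(20.9, 32.3).
Equal-tailed 95% interval: the 0.025 and 0.975 quantiles of Beta(20.9, 32.3).
Posterior mean ≈ 0.393, SD ≈ 0.066; a Normal approximation gives roughly [0.263, 0.523].
Exact: F⁻¹(0.025) = 0.267; F⁻¹(0.975) = 0.526.

[0.267, 0.526]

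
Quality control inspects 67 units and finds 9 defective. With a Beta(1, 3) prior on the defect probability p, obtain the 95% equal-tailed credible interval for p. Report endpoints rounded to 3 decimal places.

[0.071, 0.230]

Posterior: Beta(1+9, 3+58) = Beta(10, 61).
Equal-tailed 95% interval: the 0.025 and 0.975 quantiles of Beta(10, 61).
Posterior mean ≈ 0.141, SD ≈ 0.041; a Normal approximation gives roughly [0.060, 0.221].
Exact: F⁻¹(0.025) = 0.071; F⁻¹(0.975) = 0.230.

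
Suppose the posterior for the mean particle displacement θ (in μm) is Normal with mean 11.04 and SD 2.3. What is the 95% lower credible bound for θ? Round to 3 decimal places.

7.257

Need L with P(θ ≥ L) = 0.95: L = 11.04 − z_{0.05}·2.3.
z = 1.645; L = 11.04 − 1.645 × 2.3 = 7.257.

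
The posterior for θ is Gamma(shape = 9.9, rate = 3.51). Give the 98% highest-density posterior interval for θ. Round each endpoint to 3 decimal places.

The posterior is unimodal and skewed, so the HPD interval has equal density at both endpoints and is the shortest 98% interval.
Solving f(1.026) = f(5.086) with F(5.086) − F(1.026) = 0.98 gives [1.026, 5.086].
For comparison, the equal-tailed interval is [1.159, 5.312]; the HPD is narrower and shifted toward the mode.

[1.026, 5.086]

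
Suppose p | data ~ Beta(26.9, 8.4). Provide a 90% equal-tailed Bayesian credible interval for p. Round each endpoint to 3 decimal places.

Posterior: Beta(26.9, 8.4).
Equal-tailed 90% interval: the 0.05 and 0.95 quantiles of Beta(26.9, 8.4).
Posterior mean ≈ 0.762, SD ≈ 0.071; a Normal approximation gives roughly [0.646, 0.878].
Exact: F⁻¹(0.05) = 0.638; F⁻¹(0.95) = 0.869.

[0.638, 0.869]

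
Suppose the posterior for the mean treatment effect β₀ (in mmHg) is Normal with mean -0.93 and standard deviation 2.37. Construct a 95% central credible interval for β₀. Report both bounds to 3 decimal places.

[-5.575, 3.715]

The posterior is symmetric, so the 95% equal-tailed interval is β₀ = -0.93 ± z·2.37 with z = 1.960.
Half-width: 1.960 × 2.37 = 4.645.
-0.93 − 4.645 = -5.575; -0.93 + 4.645 = 3.715.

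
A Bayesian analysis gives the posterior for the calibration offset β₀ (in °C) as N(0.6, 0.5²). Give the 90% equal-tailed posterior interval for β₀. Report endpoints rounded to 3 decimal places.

The posterior is symmetric, so the 90% equal-tailed interval is β₀ = 0.6 ± z·0.5 with z = 1.645.
Half-width: 1.645 × 0.5 = 0.822.
0.6 − 0.822 = -0.222; 0.6 + 0.822 = 1.422.

[-0.222, 1.422]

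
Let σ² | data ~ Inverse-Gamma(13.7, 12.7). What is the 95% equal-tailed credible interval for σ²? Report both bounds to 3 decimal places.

[0.581, 1.709]

Inverse-Gamma(13.7, 12.7) quantiles: F⁻¹(0.025) and F⁻¹(0.975).
Equivalently, 1/σ² ~ Gamma(13.7, rate = 12.7); invert its 0.975 and 0.025 quantiles.
Posterior mean ≈ 1.000, SD ≈ 0.292; a Normal approximation gives roughly [0.427, 1.573].
Exact: lower = 0.581; upper = 1.709.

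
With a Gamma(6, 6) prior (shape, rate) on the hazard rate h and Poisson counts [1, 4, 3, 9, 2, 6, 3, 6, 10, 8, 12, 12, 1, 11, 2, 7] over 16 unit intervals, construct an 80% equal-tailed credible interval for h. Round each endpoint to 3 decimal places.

Posterior: Gamma(6+97, 6+16) = Gamma(103, 22) (shape, rate).
Equal-tailed 80% interval: Gamma(103, 22) quantiles at 0.1 and 0.9.
Posterior mean ≈ 4.682, SD ≈ 0.461; a Normal approximation gives roughly [4.091, 5.273].
Exact: lower = 4.101; upper = 5.282.

[4.101, 5.282]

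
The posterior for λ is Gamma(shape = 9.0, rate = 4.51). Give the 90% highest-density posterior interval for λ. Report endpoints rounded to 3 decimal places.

The posterior is unimodal and skewed, so the HPD interval has equal density at both endpoints and is the shortest 90% interval.
Solving f(0.925) = f(3.029) with F(3.029) − F(0.925) = 0.90 gives [0.925, 3.029].
For comparison, the equal-tailed interval is [1.041, 3.201]; the HPD is narrower and shifted toward the mode.

[0.925, 3.029]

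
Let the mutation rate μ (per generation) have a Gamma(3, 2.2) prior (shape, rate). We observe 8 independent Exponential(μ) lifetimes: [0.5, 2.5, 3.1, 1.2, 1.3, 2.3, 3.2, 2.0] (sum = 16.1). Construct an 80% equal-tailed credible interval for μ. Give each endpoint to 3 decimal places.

[0.384, 0.842]

Posterior: Gamma(3+8, 2.2+16.1) = Gamma(11, 18.3) (shape, rate).
Equal-tailed 80% interval: Gamma(11, 18.3) quantiles at 0.1 and 0.9.
Posterior mean ≈ 0.601, SD ≈ 0.181; a Normal approximation gives roughly [0.369, 0.833].
Exact: lower = 0.384; upper = 0.842.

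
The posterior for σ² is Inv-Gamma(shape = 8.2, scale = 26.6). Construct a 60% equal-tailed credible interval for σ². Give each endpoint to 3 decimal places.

Inverse-Gamma(8.2, 26.6) quantiles: F⁻¹(0.2) and F⁻¹(0.8).
Equivalently, 1/σ² ~ Gamma(8.2, rate = 26.6); invert its 0.8 and 0.2 quantiles.
Posterior mean ≈ 3.694, SD ≈ 1.484; a Normal approximation gives roughly [2.446, 4.943].
Exact: lower = 2.542; upper = 4.629.

[2.542, 4.629]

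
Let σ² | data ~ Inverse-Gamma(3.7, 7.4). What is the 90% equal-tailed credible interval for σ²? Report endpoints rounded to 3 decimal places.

Inverse-Gamma(3.7, 7.4) quantiles: F⁻¹(0.05) and F⁻¹(0.95).
Equivalently, 1/σ² ~ Gamma(3.7, rate = 7.4); invert its 0.95 and 0.05 quantiles.
Posterior mean ≈ 2.741, SD ≈ 2.102; a Normal approximation gives roughly [-0.717, 6.198].
Exact: lower = 1.010; upper = 6.193.

[1.010, 6.193]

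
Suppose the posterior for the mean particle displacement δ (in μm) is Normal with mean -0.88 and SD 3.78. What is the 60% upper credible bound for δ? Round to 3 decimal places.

Need U with P(δ ≤ U) = 0.60: U = -0.88 + z_{0.4}·3.78.
z = 0.253; U = -0.88 + 0.253 × 3.78 = 0.078.

0.078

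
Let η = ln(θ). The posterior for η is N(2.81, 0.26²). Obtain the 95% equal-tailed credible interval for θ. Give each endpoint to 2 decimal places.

[9.98, 27.65]

On the log scale the 95% interval is 2.81 ± 1.960 × 0.26 = [2.3004, 3.3196].
Exponentiate: [e^2.3004, e^3.3196] = [9.98, 27.65].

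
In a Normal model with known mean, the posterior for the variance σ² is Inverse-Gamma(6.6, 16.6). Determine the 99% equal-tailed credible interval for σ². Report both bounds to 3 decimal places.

[1.102, 9.057]

Inverse-Gamma(6.6, 16.6) quantiles: F⁻¹(0.005) and F⁻¹(0.995).
Equivalently, 1/σ² ~ Gamma(6.6, rate = 16.6); invert its 0.995 and 0.005 quantiles.
Posterior mean ≈ 2.964, SD ≈ 1.382; a Normal approximation gives roughly [-0.596, 6.524].
Exact: lower = 1.102; upper = 9.057.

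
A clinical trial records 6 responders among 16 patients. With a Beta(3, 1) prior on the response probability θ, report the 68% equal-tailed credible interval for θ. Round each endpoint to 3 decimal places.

Posterior: Beta(3+6, 1+10) = Beta(9, 11).
Equal-tailed 68% interval: the 0.16 and 0.84 quantiles of Beta(9, 11).
Posterior mean ≈ 0.450, SD ≈ 0.109; a Normal approximation gives roughly [0.342, 0.558].
Exact: F⁻¹(0.16) = 0.339; F⁻¹(0.84) = 0.561.

[0.339, 0.561]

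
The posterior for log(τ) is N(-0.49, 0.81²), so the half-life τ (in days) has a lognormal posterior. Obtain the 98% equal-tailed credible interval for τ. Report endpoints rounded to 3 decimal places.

[0.093, 4.032]

On the log scale the 98% interval is -0.49 ± 2.326 × 0.81 = [-2.3743, 1.3943].
Exponentiate: [e^-2.3743, e^1.3943] = [0.093, 4.032].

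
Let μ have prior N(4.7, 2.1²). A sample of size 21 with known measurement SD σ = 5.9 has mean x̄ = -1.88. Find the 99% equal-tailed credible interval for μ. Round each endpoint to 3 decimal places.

[-2.910, 2.745]

Posterior precision = 1/2.1² + 21/5.9² = 0.2268 + 0.6033 = 0.8300, so posterior SD = 1.0976.
Posterior mean = (4.7/2.1² + 21·-1.88/5.9²) / 0.8300 = -0.0824.
Interval: -0.0824 ± 2.576 × 1.0976 → [-2.910, 2.745].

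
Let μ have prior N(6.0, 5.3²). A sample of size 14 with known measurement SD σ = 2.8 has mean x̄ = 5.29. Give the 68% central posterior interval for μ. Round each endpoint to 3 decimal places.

[4.567, 6.041]

Posterior precision = 1/5.3² + 14/2.8² = 0.0356 + 1.7857 = 1.8213, so posterior SD = 0.7410.
Posterior mean = (6.0/5.3² + 14·5.29/2.8²) / 1.8213 = 5.3039.
Interval: 5.3039 ± 0.994 × 0.7410 → [4.567, 6.041].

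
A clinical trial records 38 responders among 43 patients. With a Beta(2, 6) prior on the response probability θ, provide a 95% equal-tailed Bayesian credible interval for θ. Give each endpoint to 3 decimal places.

Posterior: Beta(2+38, 6+5) = Beta(40, 11).
Equal-tailed 95% interval: the 0.025 and 0.975 quantiles of Beta(40, 11).
Posterior mean ≈ 0.784, SD ≈ 0.057; a Normal approximation gives roughly [0.673, 0.896].
Exact: F⁻¹(0.025) = 0.663; F⁻¹(0.975) = 0.885.

[0.663, 0.885]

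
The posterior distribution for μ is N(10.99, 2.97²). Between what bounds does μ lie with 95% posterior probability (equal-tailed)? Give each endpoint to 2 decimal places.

The posterior is symmetric, so the 95% equal-tailed interval is μ = 10.99 ± z·2.97 with z = 1.960.
Half-width: 1.960 × 2.97 = 5.82.
10.99 − 5.82 = 5.17; 10.99 + 5.82 = 16.81.

[5.17, 16.81]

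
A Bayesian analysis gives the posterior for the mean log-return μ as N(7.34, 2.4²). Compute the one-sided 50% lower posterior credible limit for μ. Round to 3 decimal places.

Need L with P(μ ≥ L) = 0.50: L = 7.34 − z_{0.5}·2.4.
z = 0.000; L = 7.34 − 0.000 × 2.4 = 7.340.

7.340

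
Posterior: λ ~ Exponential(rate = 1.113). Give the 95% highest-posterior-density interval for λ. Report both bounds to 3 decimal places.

[0.000, 2.692]

The exponential density is strictly decreasing on [0, ∞), so the HPD interval is anchored at 0: [0, q] with P(λ ≤ q) = 0.95.
q = −ln(1 − 0.95) / 1.113 = 2.9957 / 1.113 = 2.692.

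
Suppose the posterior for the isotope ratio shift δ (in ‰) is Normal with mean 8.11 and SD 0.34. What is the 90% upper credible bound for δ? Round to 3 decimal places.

Need U with P(δ ≤ U) = 0.90: U = 8.11 + z_{0.1}·0.34.
z = 1.282; U = 8.11 + 1.282 × 0.34 = 8.546.

8.546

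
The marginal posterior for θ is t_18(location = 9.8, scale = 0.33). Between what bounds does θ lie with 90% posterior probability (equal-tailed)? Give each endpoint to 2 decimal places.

[9.23, 10.37]

The t_18 distribution is symmetric; the 90% interval is 9.8 ± t·0.33 with t_{0.95,18} = 1.734.
Half-width: 1.734 × 0.33 = 0.57.
9.8 − 0.57 = 9.23; 9.8 + 0.57 = 10.37.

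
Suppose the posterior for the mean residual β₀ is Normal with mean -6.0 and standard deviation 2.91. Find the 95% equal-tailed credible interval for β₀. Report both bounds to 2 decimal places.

The posterior is symmetric, so the 95% equal-tailed interval is β₀ = -6.0 ± z·2.91 with z = 1.960.
Half-width: 1.960 × 2.91 = 5.70.
-6.0 − 5.70 = -11.70; -6.0 + 5.70 = -0.30.

[-11.70, -0.30]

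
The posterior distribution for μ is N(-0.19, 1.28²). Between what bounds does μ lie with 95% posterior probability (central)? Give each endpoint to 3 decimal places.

The posterior is symmetric, so the 95% equal-tailed interval is μ = -0.19 ± z·1.28 with z = 1.960.
Half-width: 1.960 × 1.28 = 2.509.
-0.19 − 2.509 = -2.699; -0.19 + 2.509 = 2.319.

[-2.699, 2.319]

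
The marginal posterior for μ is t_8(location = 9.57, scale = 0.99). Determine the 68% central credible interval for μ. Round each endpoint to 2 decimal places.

[8.52, 10.62]

The t_8 distribution is symmetric; the 68% interval is 9.57 ± t·0.99 with t_{0.84,8} = 1.060.
Half-width: 1.060 × 0.99 = 1.05.
9.57 − 1.05 = 8.52; 9.57 + 1.05 = 10.62.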